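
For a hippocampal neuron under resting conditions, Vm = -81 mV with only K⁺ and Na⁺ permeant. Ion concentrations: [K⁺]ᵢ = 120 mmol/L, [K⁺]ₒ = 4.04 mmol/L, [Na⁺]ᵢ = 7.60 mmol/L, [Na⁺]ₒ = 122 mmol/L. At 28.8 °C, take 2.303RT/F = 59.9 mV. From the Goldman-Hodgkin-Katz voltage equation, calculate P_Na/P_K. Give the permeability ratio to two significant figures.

0.011

Let α = P_Na/P_K. GHK: Vm = 59.9·log₁₀[(Kₒ + α·Naₒ)/(Kᵢ + α·Naᵢ)].
10^(Vm/59.9) = 10^(-81.0/59.9) = 0.044437
So 0.044437·(Kᵢ + α·Naᵢ) = Kₒ + α·Naₒ → α = (0.044437·120.0 − 4.04) / (122.0 − 0.044437·7.6)
α = (5.332 − 4.04) / (122.0 − 0.3377) = 1.292/121.7 = 0.01062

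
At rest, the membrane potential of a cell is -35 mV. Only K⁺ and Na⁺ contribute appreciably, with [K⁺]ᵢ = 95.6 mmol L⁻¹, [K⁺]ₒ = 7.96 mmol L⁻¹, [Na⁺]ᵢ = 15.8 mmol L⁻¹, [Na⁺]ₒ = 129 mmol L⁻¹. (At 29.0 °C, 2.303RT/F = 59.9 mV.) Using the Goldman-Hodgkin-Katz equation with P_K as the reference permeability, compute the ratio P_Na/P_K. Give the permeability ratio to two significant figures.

0.14

Let α = P_Na/P_K. GHK: Vm = 59.9·log₁₀[(Kₒ + α·Naₒ)/(Kᵢ + α·Naᵢ)].
10^(Vm/59.9) = 10^(-35.0/59.9) = 0.26043
So 0.26043·(Kᵢ + α·Naᵢ) = Kₒ + α·Naₒ → α = (0.26043·95.6 − 7.96) / (129.0 − 0.26043·15.8)
α = (24.9 − 7.96) / (129.0 − 4.115) = 16.94/124.9 = 0.1356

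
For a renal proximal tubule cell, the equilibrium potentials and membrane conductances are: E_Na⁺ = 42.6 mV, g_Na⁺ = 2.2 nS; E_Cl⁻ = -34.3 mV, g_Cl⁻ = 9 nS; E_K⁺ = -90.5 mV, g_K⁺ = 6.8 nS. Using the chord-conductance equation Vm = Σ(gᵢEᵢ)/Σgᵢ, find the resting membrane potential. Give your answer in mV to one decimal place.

Σ gᵢEᵢ = 2.2·(42.6) + 9·(-34.3) + 6.8·(-90.5) = -830.38
Σ gᵢ = 2.2 + 9 + 6.8 = 18
Vm = -830.38 / 18 = -46.13 mV

-46.1 mV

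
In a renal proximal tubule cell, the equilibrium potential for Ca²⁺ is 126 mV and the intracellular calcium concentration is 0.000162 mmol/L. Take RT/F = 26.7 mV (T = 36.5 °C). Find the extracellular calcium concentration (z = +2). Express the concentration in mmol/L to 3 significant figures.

2.03 mmol/L

Nernst: E = (26.7/2) · ln([out]/[in]), so ln([out]/[in]) = 126.0 × 2 / 26.7 = 9.4382.
[out]/[in] = e^(9.4382) = 1.256e+04.
[out] = 1.256e+04 × 0.000162 = 2.035 mmol/L.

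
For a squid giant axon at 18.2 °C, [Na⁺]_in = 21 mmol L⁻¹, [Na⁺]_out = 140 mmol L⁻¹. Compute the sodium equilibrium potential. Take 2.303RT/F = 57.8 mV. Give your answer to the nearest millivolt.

48 mV

E = (57.8/z) · log₁₀([Na⁺]_out/[Na⁺]_in) with z = +1.
= (57.8/1) · log₁₀(140/21) = 57.80 · log₁₀(6.667)
= 57.80 · (0.8239) = 47.62 mV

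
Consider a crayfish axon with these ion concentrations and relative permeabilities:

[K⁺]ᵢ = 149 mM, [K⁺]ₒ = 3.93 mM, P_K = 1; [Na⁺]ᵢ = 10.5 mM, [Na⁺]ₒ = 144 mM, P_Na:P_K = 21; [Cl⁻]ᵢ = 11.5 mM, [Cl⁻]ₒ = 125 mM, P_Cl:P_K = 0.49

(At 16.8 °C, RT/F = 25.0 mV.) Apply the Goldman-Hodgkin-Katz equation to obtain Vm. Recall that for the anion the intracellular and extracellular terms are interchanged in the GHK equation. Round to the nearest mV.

49 mV

Vm = 25.0 · ln[(Σ P·[cation]ₒ + Σ P·[anion]ᵢ) / (Σ P·[cation]ᵢ + Σ P·[anion]ₒ)]
Numerator = 1×3.93 + 21×144 + 0.49×11.5 = 3034
Denominator = 1×149 + 21×10.5 + 0.49×125 = 430.8
Vm = 25.0 · ln(7.0425) = 25.0 × (1.9520) = 48.80 mV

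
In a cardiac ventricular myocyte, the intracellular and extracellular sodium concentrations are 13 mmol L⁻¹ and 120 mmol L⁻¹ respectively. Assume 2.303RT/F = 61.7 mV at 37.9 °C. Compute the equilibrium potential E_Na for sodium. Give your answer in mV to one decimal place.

E = (61.7/z) · log₁₀([Na⁺]_out/[Na⁺]_in) with z = +1.
= (61.7/1) · log₁₀(120/13) = 61.70 · log₁₀(9.231)
= 61.70 · (0.9652) = 59.56 mV

59.6 mV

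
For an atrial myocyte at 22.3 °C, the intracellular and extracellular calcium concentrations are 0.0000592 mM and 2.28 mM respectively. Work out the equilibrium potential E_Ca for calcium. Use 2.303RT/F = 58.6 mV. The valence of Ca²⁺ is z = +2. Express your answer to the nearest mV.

E = (58.6/z) · log₁₀([Ca²⁺]_out/[Ca²⁺]_in) with z = +2.
= (58.6/2) · log₁₀(2.28/0.0000592) = 29.30 · log₁₀(3.851e+04)
= 29.30 · (4.5856) = 134.36 mV

134 mV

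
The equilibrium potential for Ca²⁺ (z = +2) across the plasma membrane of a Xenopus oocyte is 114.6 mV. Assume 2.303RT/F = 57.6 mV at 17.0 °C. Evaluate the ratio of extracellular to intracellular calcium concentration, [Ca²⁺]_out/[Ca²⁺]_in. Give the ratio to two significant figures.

log₁₀([out]/[in]) = E·z/(57.6) = 114.6 × 2 / 57.6 = 3.9792
[out]/[in] = 10^(3.9792) = 9532

9500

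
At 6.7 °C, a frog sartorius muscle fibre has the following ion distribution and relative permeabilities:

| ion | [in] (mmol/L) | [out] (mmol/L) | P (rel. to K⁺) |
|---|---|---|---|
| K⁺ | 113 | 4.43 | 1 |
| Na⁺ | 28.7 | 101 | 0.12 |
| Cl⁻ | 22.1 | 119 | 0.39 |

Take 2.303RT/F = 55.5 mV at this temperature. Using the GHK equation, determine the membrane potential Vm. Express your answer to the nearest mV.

-45 mV

Vm = 55.5 · log₁₀[(Σ P·[cation]ₒ + Σ P·[anion]ᵢ) / (Σ P·[cation]ᵢ + Σ P·[anion]ₒ)]
Numerator = 1×4.43 + 0.12×101 + 0.39×22.1 = 25.17
Denominator = 1×113 + 0.12×28.7 + 0.39×119 = 162.9
Vm = 55.5 · log₁₀(0.15455) = 55.5 × (-0.8109) = -45.01 mV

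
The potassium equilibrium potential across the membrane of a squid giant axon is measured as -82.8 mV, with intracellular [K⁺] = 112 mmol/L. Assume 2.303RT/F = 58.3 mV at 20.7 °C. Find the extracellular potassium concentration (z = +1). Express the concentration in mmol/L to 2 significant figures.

Nernst: E = (58.3/1) · log₁₀([out]/[in]), so log₁₀([out]/[in]) = -82.8 × 1 / 58.3 = -1.4202.
[out]/[in] = 10^(-1.4202) = 0.038.
[out] = 0.038 × 112 = 4.256 mmol/L.

4.3 mmol/L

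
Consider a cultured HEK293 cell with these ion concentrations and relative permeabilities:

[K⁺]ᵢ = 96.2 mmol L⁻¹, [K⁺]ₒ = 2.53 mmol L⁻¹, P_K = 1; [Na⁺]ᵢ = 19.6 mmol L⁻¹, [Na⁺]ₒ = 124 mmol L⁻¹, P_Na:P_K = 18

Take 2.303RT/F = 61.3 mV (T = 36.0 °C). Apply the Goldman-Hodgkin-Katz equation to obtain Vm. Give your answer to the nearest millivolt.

43 mV

Vm = 61.3 · log₁₀[(Σ P·[cation]ₒ + Σ P·[anion]ᵢ) / (Σ P·[cation]ᵢ + Σ P·[anion]ₒ)]
Numerator = 1×2.53 + 18×124 = 2235
Denominator = 1×96.2 + 18×19.6 = 449
Vm = 61.3 · log₁₀(4.9767) = 61.3 × (0.6969) = 42.72 mV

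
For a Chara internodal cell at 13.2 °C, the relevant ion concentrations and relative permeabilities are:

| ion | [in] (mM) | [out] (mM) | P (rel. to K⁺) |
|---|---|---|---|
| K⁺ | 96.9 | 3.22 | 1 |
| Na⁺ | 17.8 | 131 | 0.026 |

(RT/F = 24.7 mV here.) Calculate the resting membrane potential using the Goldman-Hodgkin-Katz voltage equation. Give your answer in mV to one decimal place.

Vm = 24.7 · ln[(Σ P·[cation]ₒ + Σ P·[anion]ᵢ) / (Σ P·[cation]ᵢ + Σ P·[anion]ₒ)]
Numerator = 1×3.22 + 0.026×131 = 6.626
Denominator = 1×96.9 + 0.026×17.8 = 97.36
Vm = 24.7 · ln(0.068055) = 24.7 × (-2.6874) = -66.38 mV

-66.4 mV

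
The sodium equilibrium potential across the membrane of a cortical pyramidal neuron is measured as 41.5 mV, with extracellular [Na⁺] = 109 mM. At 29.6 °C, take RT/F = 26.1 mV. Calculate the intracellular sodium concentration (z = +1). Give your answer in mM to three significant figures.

22.2 mM

Nernst: E = (26.1/1) · ln([out]/[in]), so ln([out]/[in]) = 41.5 × 1 / 26.1 = 1.5900.
[out]/[in] = e^(1.5900) = 4.904.
[in] = 109 / 4.904 = 22.23 mM.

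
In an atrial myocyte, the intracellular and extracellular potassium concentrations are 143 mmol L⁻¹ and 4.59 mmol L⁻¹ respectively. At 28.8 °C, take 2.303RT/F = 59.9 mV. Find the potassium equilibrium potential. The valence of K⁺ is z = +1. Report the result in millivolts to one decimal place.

E = (59.9/z) · log₁₀([K⁺]_out/[K⁺]_in) with z = +1.
= (59.9/1) · log₁₀(4.59/143) = 59.90 · log₁₀(0.0321)
= 59.90 · (-1.4935) = -89.46 mV

-89.5 mV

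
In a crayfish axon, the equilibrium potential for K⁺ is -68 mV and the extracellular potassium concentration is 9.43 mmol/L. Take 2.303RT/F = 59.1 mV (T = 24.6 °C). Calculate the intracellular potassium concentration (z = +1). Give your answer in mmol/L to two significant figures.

Nernst: E = (59.1/1) · log₁₀([out]/[in]), so log₁₀([out]/[in]) = -68.0 × 1 / 59.1 = -1.1506.
[out]/[in] = 10^(-1.1506) = 0.0707.
[in] = 9.43 / 0.0707 = 133.4 mmol/L.

130 mmol/L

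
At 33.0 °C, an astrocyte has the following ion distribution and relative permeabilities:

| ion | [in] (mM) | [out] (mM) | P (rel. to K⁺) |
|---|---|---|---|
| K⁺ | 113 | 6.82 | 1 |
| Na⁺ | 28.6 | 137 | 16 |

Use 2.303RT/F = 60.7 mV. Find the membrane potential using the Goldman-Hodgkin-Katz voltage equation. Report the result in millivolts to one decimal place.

35.6 mV

Vm = 60.7 · log₁₀[(Σ P·[cation]ₒ + Σ P·[anion]ᵢ) / (Σ P·[cation]ᵢ + Σ P·[anion]ₒ)]
Numerator = 1×6.82 + 16×137 = 2199
Denominator = 1×113 + 16×28.6 = 570.6
Vm = 60.7 · log₁₀(3.8535) = 60.7 × (0.5859) = 35.56 mV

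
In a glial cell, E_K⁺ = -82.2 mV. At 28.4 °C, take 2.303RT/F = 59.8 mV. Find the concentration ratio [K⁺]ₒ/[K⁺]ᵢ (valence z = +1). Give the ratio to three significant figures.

0.0422

log₁₀([out]/[in]) = E·z/(59.8) = -82.2 × 1 / 59.8 = -1.3746
[out]/[in] = 10^(-1.3746) = 0.04221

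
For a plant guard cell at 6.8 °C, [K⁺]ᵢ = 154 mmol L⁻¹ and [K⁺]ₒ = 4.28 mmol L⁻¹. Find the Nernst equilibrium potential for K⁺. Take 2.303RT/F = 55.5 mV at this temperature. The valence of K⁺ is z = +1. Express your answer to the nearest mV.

-86 mV

E = (55.5/z) · log₁₀([K⁺]_out/[K⁺]_in) with z = +1.
= (55.5/1) · log₁₀(4.28/154) = 55.50 · log₁₀(0.02779)
= 55.50 · (-1.5561) = -86.36 mV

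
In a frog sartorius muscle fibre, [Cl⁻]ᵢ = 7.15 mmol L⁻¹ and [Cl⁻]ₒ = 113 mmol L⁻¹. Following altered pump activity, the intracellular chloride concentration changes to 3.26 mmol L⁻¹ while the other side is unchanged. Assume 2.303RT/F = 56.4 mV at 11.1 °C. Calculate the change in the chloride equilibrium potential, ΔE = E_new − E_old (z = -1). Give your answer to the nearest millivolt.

-19 mV

E_old = (56.4/-1)·log₁₀(113/7.15) = -67.61 mV
E_new = (56.4/-1)·log₁₀(113/3.26) = -86.85 mV
ΔE = -86.85 − (-67.61) = -19.24 mV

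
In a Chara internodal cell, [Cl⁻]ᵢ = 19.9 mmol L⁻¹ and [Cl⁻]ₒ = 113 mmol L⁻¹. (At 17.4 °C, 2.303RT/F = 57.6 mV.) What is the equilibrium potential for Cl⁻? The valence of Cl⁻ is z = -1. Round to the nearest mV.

-43 mV

E = (57.6/z) · log₁₀([Cl⁻]_out/[Cl⁻]_in) with z = -1.
For an anion, dividing by z = -1 reverses the sign.
= (57.6/-1) · log₁₀(113/19.9) = -57.60 · log₁₀(5.678)
= -57.60 · (0.7542) = -43.44 mV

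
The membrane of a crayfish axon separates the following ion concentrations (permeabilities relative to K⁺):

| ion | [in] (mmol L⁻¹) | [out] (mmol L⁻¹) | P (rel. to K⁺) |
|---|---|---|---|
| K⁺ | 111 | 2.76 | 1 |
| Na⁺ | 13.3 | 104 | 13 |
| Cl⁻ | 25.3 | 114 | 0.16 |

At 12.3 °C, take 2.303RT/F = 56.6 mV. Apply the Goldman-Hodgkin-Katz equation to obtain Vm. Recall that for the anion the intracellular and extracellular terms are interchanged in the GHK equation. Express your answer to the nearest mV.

Vm = 56.6 · log₁₀[(Σ P·[cation]ₒ + Σ P·[anion]ᵢ) / (Σ P·[cation]ᵢ + Σ P·[anion]ₒ)]
Numerator = 1×2.76 + 13×104 + 0.16×25.3 = 1359
Denominator = 1×111 + 13×13.3 + 0.16×114 = 302.1
Vm = 56.6 · log₁₀(4.4973) = 56.6 × (0.6529) = 36.96 mV

37 mV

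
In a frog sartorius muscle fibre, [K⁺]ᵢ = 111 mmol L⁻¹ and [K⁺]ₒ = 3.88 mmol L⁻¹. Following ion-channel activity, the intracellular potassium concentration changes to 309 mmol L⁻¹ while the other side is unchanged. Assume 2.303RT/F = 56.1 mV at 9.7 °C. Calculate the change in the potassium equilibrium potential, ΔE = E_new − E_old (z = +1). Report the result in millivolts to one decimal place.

E_old = (56.1/1)·log₁₀(3.88/111) = -81.71 mV
E_new = (56.1/1)·log₁₀(3.88/309) = -106.65 mV
ΔE = -106.65 − (-81.71) = -24.94 mV

-24.9 mV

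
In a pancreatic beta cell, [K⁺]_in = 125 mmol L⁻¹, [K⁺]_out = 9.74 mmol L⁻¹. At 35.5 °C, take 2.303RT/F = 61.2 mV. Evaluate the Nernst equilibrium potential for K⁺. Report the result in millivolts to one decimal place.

E = (61.2/z) · log₁₀([K⁺]_out/[K⁺]_in) with z = +1.
= (61.2/1) · log₁₀(9.74/125) = 61.20 · log₁₀(0.07792)
= 61.20 · (-1.1084) = -67.83 mV

-67.8 mV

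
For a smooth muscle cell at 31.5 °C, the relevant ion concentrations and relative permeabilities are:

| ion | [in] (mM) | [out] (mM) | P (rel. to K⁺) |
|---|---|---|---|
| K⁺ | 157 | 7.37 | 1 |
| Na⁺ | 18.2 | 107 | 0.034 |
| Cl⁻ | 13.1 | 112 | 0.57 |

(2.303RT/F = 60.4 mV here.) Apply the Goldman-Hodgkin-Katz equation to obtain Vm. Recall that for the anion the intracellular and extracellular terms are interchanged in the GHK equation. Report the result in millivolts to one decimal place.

-65.2 mV

Vm = 60.4 · log₁₀[(Σ P·[cation]ₒ + Σ P·[anion]ᵢ) / (Σ P·[cation]ᵢ + Σ P·[anion]ₒ)]
Numerator = 1×7.37 + 0.034×107 + 0.57×13.1 = 18.48
Denominator = 1×157 + 0.034×18.2 + 0.57×112 = 221.5
Vm = 60.4 · log₁₀(0.083424) = 60.4 × (-1.0787) = -65.15 mV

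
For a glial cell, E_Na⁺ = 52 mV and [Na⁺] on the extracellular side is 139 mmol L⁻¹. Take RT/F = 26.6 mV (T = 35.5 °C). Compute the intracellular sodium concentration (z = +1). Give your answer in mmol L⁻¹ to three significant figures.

Nernst: E = (26.6/1) · ln([out]/[in]), so ln([out]/[in]) = 52.0 × 1 / 26.6 = 1.9549.
[out]/[in] = e^(1.9549) = 7.063.
[in] = 139 / 7.063 = 19.68 mmol L⁻¹.

19.7 mmol L⁻¹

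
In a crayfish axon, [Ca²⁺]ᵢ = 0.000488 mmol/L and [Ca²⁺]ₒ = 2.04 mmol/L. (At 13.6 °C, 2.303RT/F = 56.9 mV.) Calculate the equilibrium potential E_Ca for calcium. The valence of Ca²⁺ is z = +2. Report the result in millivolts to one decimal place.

E = (56.9/z) · log₁₀([Ca²⁺]_out/[Ca²⁺]_in) with z = +2.
= (56.9/2) · log₁₀(2.04/0.000488) = 28.45 · log₁₀(4180)
= 28.45 · (3.6212) = 103.02 mV

103.0 mV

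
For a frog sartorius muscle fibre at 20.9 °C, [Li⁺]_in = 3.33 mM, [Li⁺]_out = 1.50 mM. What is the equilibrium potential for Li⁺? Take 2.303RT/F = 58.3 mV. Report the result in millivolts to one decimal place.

-20.2 mV

E = (58.3/z) · log₁₀([Li⁺]_out/[Li⁺]_in) with z = +1.
= (58.3/1) · log₁₀(1.50/3.33) = 58.30 · log₁₀(0.4505)
= 58.30 · (-0.3464) = -20.19 mV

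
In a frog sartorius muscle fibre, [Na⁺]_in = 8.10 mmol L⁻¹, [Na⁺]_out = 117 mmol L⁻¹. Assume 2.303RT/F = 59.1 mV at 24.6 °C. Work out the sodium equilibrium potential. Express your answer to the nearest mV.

69 mV

E = (59.1/z) · log₁₀([Na⁺]_out/[Na⁺]_in) with z = +1.
= (59.1/1) · log₁₀(117/8.10) = 59.10 · log₁₀(14.44)
= 59.10 · (1.1597) = 68.54 mV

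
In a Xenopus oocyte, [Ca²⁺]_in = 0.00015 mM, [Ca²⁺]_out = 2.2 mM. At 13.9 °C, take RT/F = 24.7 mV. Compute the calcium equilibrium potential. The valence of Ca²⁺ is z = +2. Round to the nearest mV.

118 mV

E = (24.7/z) · ln([Ca²⁺]_out/[Ca²⁺]_in) with z = +2.
= (24.7/2) · ln(2.2/0.00015) = 12.35 · ln(1.467e+04)
= 12.35 · (9.5933) = 118.48 mV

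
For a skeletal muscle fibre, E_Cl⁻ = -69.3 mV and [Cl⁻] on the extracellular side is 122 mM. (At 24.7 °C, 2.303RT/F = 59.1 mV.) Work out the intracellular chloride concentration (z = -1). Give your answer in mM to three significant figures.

8.20 mM

Nernst: E = (59.1/-1) · log₁₀([out]/[in]), so log₁₀([out]/[in]) = -69.3 × -1 / 59.1 = 1.1726.
[out]/[in] = 10^(1.1726) = 14.88.
[in] = 122 / 14.88 = 8.199 mM.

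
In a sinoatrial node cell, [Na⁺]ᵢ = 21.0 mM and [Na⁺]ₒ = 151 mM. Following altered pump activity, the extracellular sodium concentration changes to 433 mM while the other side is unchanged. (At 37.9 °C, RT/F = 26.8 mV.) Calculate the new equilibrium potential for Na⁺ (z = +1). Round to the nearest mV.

After the shift: [Na⁺]_out = 433, [Na⁺]_in = 21.0 mM.
E_new = (26.8/1)·ln(433/21.0) = 26.80 · (3.0262) = 81.10 mV

81 mV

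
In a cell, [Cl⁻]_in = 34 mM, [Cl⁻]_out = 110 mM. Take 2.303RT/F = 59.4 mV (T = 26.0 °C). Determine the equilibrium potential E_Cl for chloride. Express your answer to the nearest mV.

-30 mV

E = (59.4/z) · log₁₀([Cl⁻]_out/[Cl⁻]_in) with z = -1.
For an anion, dividing by z = -1 reverses the sign.
= (59.4/-1) · log₁₀(110/34) = -59.40 · log₁₀(3.235)
= -59.40 · (0.5099) = -30.29 mV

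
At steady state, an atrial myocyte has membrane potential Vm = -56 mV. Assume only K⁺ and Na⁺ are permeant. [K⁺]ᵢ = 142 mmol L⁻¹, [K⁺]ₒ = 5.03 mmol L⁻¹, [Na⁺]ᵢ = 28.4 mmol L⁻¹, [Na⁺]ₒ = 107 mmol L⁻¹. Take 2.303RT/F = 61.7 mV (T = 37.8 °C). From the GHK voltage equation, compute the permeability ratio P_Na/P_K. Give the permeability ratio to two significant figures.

Let α = P_Na/P_K. GHK: Vm = 61.7·log₁₀[(Kₒ + α·Naₒ)/(Kᵢ + α·Naᵢ)].
10^(Vm/61.7) = 10^(-56.0/61.7) = 0.1237
So 0.1237·(Kᵢ + α·Naᵢ) = Kₒ + α·Naₒ → α = (0.1237·142.0 − 5.03) / (107.0 − 0.1237·28.4)
α = (17.57 − 5.03) / (107.0 − 3.513) = 12.54/103.5 = 0.1211

0.12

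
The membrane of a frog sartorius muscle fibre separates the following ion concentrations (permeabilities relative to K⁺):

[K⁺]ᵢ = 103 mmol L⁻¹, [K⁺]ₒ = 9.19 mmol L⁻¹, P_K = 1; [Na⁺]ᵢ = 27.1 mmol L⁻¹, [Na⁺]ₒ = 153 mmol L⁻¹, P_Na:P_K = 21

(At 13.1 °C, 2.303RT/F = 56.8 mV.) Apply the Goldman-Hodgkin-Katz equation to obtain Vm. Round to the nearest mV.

Vm = 56.8 · log₁₀[(Σ P·[cation]ₒ + Σ P·[anion]ᵢ) / (Σ P·[cation]ᵢ + Σ P·[anion]ₒ)]
Numerator = 1×9.19 + 21×153 = 3222
Denominator = 1×103 + 21×27.1 = 672.1
Vm = 56.8 · log₁₀(4.7942) = 56.8 × (0.6807) = 38.66 mV

39 mV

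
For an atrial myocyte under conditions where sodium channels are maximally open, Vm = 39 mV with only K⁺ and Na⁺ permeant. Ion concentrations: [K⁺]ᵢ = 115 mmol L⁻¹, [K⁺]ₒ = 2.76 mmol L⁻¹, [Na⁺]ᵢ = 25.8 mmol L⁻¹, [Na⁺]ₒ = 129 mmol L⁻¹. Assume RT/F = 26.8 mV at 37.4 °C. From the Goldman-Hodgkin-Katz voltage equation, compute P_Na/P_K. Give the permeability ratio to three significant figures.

Let α = P_Na/P_K. GHK: Vm = 26.8·ln[(Kₒ + α·Naₒ)/(Kᵢ + α·Naᵢ)].
e^(Vm/26.8) = e^(39.0/26.8) = 4.2854
So 4.2854·(Kᵢ + α·Naᵢ) = Kₒ + α·Naₒ → α = (4.2854·115.0 − 2.76) / (129.0 − 4.2854·25.8)
α = (492.8 − 2.76) / (129.0 − 110.6) = 490.1/18.44 = 26.58

26.6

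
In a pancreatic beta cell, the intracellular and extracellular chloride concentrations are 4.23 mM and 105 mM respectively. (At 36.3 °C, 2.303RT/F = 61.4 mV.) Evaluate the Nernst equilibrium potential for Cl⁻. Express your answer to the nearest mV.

-86 mV

E = (61.4/z) · log₁₀([Cl⁻]_out/[Cl⁻]_in) with z = -1.
For an anion, dividing by z = -1 reverses the sign.
= (61.4/-1) · log₁₀(105/4.23) = -61.40 · log₁₀(24.82)
= -61.40 · (1.3948) = -85.64 mV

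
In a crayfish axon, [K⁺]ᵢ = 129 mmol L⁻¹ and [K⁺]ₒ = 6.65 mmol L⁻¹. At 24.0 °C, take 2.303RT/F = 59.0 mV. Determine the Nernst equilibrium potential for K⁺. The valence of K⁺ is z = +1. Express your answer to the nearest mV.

-76 mV

E = (59.0/z) · log₁₀([K⁺]_out/[K⁺]_in) with z = +1.
= (59.0/1) · log₁₀(6.65/129) = 59.00 · log₁₀(0.05155)
= 59.00 · (-1.2878) = -75.98 mV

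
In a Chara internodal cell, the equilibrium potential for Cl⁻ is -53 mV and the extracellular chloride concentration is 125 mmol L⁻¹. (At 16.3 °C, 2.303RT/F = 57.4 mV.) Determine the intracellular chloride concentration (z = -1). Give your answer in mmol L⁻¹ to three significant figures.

Nernst: E = (57.4/-1) · log₁₀([out]/[in]), so log₁₀([out]/[in]) = -53.0 × -1 / 57.4 = 0.9233.
[out]/[in] = 10^(0.9233) = 8.382.
[in] = 125 / 8.382 = 14.91 mmol L⁻¹.

14.9 mmol L⁻¹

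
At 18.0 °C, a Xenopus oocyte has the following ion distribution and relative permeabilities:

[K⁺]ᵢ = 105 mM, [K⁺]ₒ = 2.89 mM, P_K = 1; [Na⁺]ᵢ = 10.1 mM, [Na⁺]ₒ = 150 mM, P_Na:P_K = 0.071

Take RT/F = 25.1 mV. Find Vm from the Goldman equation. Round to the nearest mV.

Vm = 25.1 · ln[(Σ P·[cation]ₒ + Σ P·[anion]ᵢ) / (Σ P·[cation]ᵢ + Σ P·[anion]ₒ)]
Numerator = 1×2.89 + 0.071×150 = 13.54
Denominator = 1×105 + 0.071×10.1 = 105.7
Vm = 25.1 · ln(0.12808) = 25.1 × (-2.0551) = -51.58 mV

-52 mV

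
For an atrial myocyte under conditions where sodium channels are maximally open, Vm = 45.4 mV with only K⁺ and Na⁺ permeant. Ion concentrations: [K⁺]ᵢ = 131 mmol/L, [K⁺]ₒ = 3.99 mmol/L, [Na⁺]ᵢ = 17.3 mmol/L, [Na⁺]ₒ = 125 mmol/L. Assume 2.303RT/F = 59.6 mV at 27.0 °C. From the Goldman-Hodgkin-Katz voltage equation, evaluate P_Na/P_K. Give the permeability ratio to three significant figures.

Let α = P_Na/P_K. GHK: Vm = 59.6·log₁₀[(Kₒ + α·Naₒ)/(Kᵢ + α·Naᵢ)].
10^(Vm/59.6) = 10^(45.4/59.6) = 5.7776
So 5.7776·(Kᵢ + α·Naᵢ) = Kₒ + α·Naₒ → α = (5.7776·131.0 − 3.99) / (125.0 − 5.7776·17.3)
α = (756.9 − 3.99) / (125.0 − 99.95) = 752.9/25.05 = 30.06

30.1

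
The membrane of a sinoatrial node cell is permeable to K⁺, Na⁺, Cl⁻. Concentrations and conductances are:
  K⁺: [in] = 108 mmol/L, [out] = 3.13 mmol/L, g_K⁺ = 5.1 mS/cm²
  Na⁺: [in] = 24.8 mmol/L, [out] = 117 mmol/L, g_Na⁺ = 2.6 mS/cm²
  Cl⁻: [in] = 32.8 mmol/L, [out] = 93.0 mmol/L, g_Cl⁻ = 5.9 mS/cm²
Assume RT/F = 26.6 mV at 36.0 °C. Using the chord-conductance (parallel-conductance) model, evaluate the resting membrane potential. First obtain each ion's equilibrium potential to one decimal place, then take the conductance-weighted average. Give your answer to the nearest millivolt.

E_K⁺ = (26.6/1)·ln(3.13/108) = -94.2 mV
E_Na⁺ = (26.6/1)·ln(117/24.8) = 41.3 mV
E_Cl⁻ = (26.6/-1)·ln(93.0/32.8) = -27.7 mV
Vm = (Σ gᵢEᵢ)/(Σ gᵢ) = (5.1·-94.2 + 2.6·41.3 + 5.9·-27.7) / (5.1 + 2.6 + 5.9)
= -536.47 / 13.6 = -39.45 mV

-39 mV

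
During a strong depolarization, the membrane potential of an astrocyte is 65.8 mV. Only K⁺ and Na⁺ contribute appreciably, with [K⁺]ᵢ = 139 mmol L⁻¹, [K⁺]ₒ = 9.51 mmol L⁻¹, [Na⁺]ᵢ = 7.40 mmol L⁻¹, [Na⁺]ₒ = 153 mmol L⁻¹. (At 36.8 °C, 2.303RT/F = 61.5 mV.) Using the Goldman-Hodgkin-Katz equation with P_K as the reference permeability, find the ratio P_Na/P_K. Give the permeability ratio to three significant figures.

Let α = P_Na/P_K. GHK: Vm = 61.5·log₁₀[(Kₒ + α·Naₒ)/(Kᵢ + α·Naᵢ)].
10^(Vm/61.5) = 10^(65.8/61.5) = 11.747
So 11.747·(Kᵢ + α·Naᵢ) = Kₒ + α·Naₒ → α = (11.747·139.0 − 9.51) / (153.0 − 11.747·7.4)
α = (1633 − 9.51) / (153.0 − 86.93) = 1623/66.07 = 24.57

24.6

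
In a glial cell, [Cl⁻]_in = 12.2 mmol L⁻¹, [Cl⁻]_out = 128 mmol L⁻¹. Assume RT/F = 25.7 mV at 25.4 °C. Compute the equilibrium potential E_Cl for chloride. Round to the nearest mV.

-60 mV

E = (25.7/z) · ln([Cl⁻]_out/[Cl⁻]_in) with z = -1.
For an anion, dividing by z = -1 reverses the sign.
= (25.7/-1) · ln(128/12.2) = -25.70 · ln(10.49)
= -25.70 · (2.3506) = -60.41 mV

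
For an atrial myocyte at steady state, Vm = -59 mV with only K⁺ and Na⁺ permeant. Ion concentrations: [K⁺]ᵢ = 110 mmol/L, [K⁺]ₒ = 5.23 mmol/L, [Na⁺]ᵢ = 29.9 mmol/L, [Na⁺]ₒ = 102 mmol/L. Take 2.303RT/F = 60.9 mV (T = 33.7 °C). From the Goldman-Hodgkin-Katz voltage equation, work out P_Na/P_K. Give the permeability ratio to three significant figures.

0.0667

Let α = P_Na/P_K. GHK: Vm = 60.9·log₁₀[(Kₒ + α·Naₒ)/(Kᵢ + α·Naᵢ)].
10^(Vm/60.9) = 10^(-59.0/60.9) = 0.10745
So 0.10745·(Kᵢ + α·Naᵢ) = Kₒ + α·Naₒ → α = (0.10745·110.0 − 5.23) / (102.0 − 0.10745·29.9)
α = (11.82 − 5.23) / (102.0 − 3.213) = 6.589/98.79 = 0.0667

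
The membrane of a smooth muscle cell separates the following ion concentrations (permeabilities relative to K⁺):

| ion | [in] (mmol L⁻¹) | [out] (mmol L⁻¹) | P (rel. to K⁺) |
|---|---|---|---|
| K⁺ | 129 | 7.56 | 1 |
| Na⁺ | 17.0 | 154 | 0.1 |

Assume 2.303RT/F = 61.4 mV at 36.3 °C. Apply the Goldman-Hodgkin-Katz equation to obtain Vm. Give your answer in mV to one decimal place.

Vm = 61.4 · log₁₀[(Σ P·[cation]ₒ + Σ P·[anion]ᵢ) / (Σ P·[cation]ᵢ + Σ P·[anion]ₒ)]
Numerator = 1×7.56 + 0.1×154 = 22.96
Denominator = 1×129 + 0.1×17.0 = 130.7
Vm = 61.4 · log₁₀(0.17567) = 61.4 × (-0.7553) = -46.38 mV

-46.4 mV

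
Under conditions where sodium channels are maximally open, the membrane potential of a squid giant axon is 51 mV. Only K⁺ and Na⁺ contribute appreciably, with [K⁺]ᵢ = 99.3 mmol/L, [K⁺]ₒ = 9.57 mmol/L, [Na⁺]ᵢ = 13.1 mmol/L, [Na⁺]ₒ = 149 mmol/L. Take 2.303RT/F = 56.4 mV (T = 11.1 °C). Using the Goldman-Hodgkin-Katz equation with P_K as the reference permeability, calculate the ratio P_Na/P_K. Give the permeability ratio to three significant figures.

17.9

Let α = P_Na/P_K. GHK: Vm = 56.4·log₁₀[(Kₒ + α·Naₒ)/(Kᵢ + α·Naᵢ)].
10^(Vm/56.4) = 10^(51.0/56.4) = 8.0215
So 8.0215·(Kᵢ + α·Naᵢ) = Kₒ + α·Naₒ → α = (8.0215·99.3 − 9.57) / (149.0 − 8.0215·13.1)
α = (796.5 − 9.57) / (149.0 − 105.1) = 787/43.92 = 17.92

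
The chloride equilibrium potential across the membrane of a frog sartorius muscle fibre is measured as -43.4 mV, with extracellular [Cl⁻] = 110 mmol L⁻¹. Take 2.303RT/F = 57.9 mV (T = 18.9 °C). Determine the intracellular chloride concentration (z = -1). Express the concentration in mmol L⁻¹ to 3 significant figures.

19.6 mmol L⁻¹

Nernst: E = (57.9/-1) · log₁₀([out]/[in]), so log₁₀([out]/[in]) = -43.4 × -1 / 57.9 = 0.7496.
[out]/[in] = 10^(0.7496) = 5.618.
[in] = 110 / 5.618 = 19.58 mmol L⁻¹.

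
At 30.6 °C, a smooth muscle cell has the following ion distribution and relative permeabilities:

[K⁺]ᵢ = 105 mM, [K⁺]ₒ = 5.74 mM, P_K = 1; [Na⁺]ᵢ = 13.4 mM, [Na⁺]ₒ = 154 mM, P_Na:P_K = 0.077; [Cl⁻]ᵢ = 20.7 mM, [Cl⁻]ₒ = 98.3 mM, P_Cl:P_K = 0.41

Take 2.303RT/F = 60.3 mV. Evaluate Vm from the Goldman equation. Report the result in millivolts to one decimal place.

-45.2 mV

Vm = 60.3 · log₁₀[(Σ P·[cation]ₒ + Σ P·[anion]ᵢ) / (Σ P·[cation]ᵢ + Σ P·[anion]ₒ)]
Numerator = 1×5.74 + 0.077×154 + 0.41×20.7 = 26.08
Denominator = 1×105 + 0.077×13.4 + 0.41×98.3 = 146.3
Vm = 60.3 · log₁₀(0.17826) = 60.3 × (-0.7490) = -45.16 mV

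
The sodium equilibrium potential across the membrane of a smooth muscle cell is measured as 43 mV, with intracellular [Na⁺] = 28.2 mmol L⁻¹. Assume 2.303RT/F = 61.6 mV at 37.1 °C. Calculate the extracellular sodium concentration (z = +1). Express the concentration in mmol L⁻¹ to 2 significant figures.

Nernst: E = (61.6/1) · log₁₀([out]/[in]), so log₁₀([out]/[in]) = 43.0 × 1 / 61.6 = 0.6981.
[out]/[in] = 10^(0.6981) = 4.989.
[out] = 4.989 × 28.2 = 140.7 mmol L⁻¹.

140 mmol L⁻¹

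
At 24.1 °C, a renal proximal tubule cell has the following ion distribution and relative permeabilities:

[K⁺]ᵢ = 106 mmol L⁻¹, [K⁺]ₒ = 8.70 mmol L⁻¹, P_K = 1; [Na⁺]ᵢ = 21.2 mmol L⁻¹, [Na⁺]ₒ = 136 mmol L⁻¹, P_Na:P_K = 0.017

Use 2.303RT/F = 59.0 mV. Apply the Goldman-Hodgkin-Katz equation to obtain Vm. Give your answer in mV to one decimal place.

-58.1 mV

Vm = 59.0 · log₁₀[(Σ P·[cation]ₒ + Σ P·[anion]ᵢ) / (Σ P·[cation]ᵢ + Σ P·[anion]ₒ)]
Numerator = 1×8.70 + 0.017×136 = 11.01
Denominator = 1×106 + 0.017×21.2 = 106.4
Vm = 59.0 · log₁₀(0.10353) = 59.0 × (-0.9849) = -58.11 mV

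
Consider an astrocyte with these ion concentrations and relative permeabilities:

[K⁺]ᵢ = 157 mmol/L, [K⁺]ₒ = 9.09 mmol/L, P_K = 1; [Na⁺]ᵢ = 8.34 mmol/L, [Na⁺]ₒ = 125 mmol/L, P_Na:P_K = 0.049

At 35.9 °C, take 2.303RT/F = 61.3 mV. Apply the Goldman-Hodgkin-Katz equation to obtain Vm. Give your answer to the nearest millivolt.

-62 mV

Vm = 61.3 · log₁₀[(Σ P·[cation]ₒ + Σ P·[anion]ᵢ) / (Σ P·[cation]ᵢ + Σ P·[anion]ₒ)]
Numerator = 1×9.09 + 0.049×125 = 15.21
Denominator = 1×157 + 0.049×8.34 = 157.4
Vm = 61.3 · log₁₀(0.096659) = 61.3 × (-1.0148) = -62.20 mV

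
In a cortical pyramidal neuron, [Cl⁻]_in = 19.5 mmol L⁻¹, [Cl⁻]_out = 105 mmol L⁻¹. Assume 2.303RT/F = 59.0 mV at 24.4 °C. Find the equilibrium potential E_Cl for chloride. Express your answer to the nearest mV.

-43 mV

E = (59.0/z) · log₁₀([Cl⁻]_out/[Cl⁻]_in) with z = -1.
For an anion, dividing by z = -1 reverses the sign.
= (59.0/-1) · log₁₀(105/19.5) = -59.00 · log₁₀(5.385)
= -59.00 · (0.7312) = -43.14 mV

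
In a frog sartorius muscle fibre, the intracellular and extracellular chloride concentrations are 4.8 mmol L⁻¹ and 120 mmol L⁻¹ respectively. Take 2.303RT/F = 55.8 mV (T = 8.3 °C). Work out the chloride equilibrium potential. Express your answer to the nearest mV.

E = (55.8/z) · log₁₀([Cl⁻]_out/[Cl⁻]_in) with z = -1.
For an anion, dividing by z = -1 reverses the sign.
= (55.8/-1) · log₁₀(120/4.8) = -55.80 · log₁₀(25)
= -55.80 · (1.3979) = -78.01 mV

-78 mV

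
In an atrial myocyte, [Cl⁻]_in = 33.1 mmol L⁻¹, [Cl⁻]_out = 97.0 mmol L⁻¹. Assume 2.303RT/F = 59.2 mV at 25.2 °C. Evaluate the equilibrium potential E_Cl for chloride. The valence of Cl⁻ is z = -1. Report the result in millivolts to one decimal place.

-27.6 mV

E = (59.2/z) · log₁₀([Cl⁻]_out/[Cl⁻]_in) with z = -1.
For an anion, dividing by z = -1 reverses the sign.
= (59.2/-1) · log₁₀(97.0/33.1) = -59.20 · log₁₀(2.931)
= -59.20 · (0.4669) = -27.64 mV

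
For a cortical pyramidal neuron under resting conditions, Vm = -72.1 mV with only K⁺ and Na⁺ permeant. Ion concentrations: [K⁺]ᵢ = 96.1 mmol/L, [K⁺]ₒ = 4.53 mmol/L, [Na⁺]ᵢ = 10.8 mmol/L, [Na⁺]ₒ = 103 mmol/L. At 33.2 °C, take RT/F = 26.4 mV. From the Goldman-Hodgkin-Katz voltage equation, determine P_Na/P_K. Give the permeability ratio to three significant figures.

0.0169

Let α = P_Na/P_K. GHK: Vm = 26.4·ln[(Kₒ + α·Naₒ)/(Kᵢ + α·Naᵢ)].
e^(Vm/26.4) = e^(-72.1/26.4) = 0.06515
So 0.06515·(Kᵢ + α·Naᵢ) = Kₒ + α·Naₒ → α = (0.06515·96.1 − 4.53) / (103.0 − 0.06515·10.8)
α = (6.261 − 4.53) / (103.0 − 0.7036) = 1.731/102.3 = 0.01692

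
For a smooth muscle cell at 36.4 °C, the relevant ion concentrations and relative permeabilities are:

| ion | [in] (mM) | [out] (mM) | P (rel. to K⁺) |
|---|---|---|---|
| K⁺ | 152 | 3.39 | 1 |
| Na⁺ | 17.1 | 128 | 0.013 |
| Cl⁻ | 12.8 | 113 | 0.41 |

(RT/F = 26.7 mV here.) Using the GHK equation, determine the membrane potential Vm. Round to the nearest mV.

-79 mV

Vm = 26.7 · ln[(Σ P·[cation]ₒ + Σ P·[anion]ᵢ) / (Σ P·[cation]ᵢ + Σ P·[anion]ₒ)]
Numerator = 1×3.39 + 0.013×128 + 0.41×12.8 = 10.3
Denominator = 1×152 + 0.013×17.1 + 0.41×113 = 198.6
Vm = 26.7 · ln(0.051886) = 26.7 × (-2.9587) = -79.00 mV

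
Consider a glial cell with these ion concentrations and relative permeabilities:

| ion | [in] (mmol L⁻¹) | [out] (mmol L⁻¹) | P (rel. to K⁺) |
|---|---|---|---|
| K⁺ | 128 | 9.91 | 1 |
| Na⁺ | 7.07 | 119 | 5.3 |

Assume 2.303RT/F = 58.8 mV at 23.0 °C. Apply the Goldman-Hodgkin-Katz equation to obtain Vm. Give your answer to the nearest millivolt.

35 mV

Vm = 58.8 · log₁₀[(Σ P·[cation]ₒ + Σ P·[anion]ᵢ) / (Σ P·[cation]ᵢ + Σ P·[anion]ₒ)]
Numerator = 1×9.91 + 5.3×119 = 640.6
Denominator = 1×128 + 5.3×7.07 = 165.5
Vm = 58.8 · log₁₀(3.8714) = 58.8 × (0.5879) = 34.57 mV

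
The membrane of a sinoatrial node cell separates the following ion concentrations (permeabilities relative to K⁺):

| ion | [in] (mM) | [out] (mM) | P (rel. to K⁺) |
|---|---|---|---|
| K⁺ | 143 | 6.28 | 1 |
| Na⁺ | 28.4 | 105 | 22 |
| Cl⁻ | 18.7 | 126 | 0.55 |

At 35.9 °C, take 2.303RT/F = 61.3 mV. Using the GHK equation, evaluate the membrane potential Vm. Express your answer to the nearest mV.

27 mV

Vm = 61.3 · log₁₀[(Σ P·[cation]ₒ + Σ P·[anion]ᵢ) / (Σ P·[cation]ᵢ + Σ P·[anion]ₒ)]
Numerator = 1×6.28 + 22×105 + 0.55×18.7 = 2327
Denominator = 1×143 + 22×28.4 + 0.55×126 = 837.1
Vm = 61.3 · log₁₀(2.7793) = 61.3 × (0.4439) = 27.21 mV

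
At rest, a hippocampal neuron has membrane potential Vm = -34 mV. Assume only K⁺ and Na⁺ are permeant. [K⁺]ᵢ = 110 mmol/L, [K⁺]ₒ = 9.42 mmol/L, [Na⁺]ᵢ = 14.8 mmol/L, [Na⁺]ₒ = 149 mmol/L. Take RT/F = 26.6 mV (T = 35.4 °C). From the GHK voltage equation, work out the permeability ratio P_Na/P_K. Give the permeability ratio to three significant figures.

Let α = P_Na/P_K. GHK: Vm = 26.6·ln[(Kₒ + α·Naₒ)/(Kᵢ + α·Naᵢ)].
e^(Vm/26.6) = e^(-34.0/26.6) = 0.27854
So 0.27854·(Kᵢ + α·Naᵢ) = Kₒ + α·Naₒ → α = (0.27854·110.0 − 9.42) / (149.0 − 0.27854·14.8)
α = (30.64 − 9.42) / (149.0 − 4.122) = 21.22/144.9 = 0.1465

0.146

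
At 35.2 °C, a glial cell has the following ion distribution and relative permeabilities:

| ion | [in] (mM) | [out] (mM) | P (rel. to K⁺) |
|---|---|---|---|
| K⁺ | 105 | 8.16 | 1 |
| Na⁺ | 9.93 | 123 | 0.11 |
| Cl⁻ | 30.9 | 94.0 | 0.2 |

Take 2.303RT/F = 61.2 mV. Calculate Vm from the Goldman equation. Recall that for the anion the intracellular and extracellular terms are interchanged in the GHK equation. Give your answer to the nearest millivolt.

-40 mV

Vm = 61.2 · log₁₀[(Σ P·[cation]ₒ + Σ P·[anion]ᵢ) / (Σ P·[cation]ᵢ + Σ P·[anion]ₒ)]
Numerator = 1×8.16 + 0.11×123 + 0.2×30.9 = 27.87
Denominator = 1×105 + 0.11×9.93 + 0.2×94.0 = 124.9
Vm = 61.2 · log₁₀(0.22315) = 61.2 × (-0.6514) = -39.87 mV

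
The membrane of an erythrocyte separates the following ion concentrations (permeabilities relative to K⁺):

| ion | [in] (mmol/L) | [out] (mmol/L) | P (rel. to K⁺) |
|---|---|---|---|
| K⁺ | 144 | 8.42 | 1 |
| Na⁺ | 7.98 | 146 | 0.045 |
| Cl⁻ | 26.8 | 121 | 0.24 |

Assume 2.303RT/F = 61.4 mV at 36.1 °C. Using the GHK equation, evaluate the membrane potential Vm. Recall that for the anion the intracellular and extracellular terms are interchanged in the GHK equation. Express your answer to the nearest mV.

-56 mV

Vm = 61.4 · log₁₀[(Σ P·[cation]ₒ + Σ P·[anion]ᵢ) / (Σ P·[cation]ᵢ + Σ P·[anion]ₒ)]
Numerator = 1×8.42 + 0.045×146 + 0.24×26.8 = 21.42
Denominator = 1×144 + 0.045×7.98 + 0.24×121 = 173.4
Vm = 61.4 · log₁₀(0.12354) = 61.4 × (-0.9082) = -55.76 mV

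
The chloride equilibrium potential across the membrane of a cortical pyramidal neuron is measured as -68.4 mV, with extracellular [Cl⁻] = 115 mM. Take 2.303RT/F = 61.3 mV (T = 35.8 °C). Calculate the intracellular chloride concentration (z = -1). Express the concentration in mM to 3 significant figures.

Nernst: E = (61.3/-1) · log₁₀([out]/[in]), so log₁₀([out]/[in]) = -68.4 × -1 / 61.3 = 1.1158.
[out]/[in] = 10^(1.1158) = 13.06.
[in] = 115 / 13.06 = 8.808 mM.

8.81 mM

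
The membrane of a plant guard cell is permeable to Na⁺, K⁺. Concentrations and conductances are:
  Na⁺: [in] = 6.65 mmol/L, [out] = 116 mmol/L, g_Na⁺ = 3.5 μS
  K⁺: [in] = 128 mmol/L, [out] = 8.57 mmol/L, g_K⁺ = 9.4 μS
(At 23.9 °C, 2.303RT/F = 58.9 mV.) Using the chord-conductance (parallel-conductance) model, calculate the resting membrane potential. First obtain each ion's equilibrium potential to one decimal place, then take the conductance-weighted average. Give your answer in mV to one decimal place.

E_Na⁺ = (58.9/1)·log₁₀(116/6.65) = 73.1 mV
E_K⁺ = (58.9/1)·log₁₀(8.57/128) = -69.2 mV
Vm = (Σ gᵢEᵢ)/(Σ gᵢ) = (3.5·73.1 + 9.4·-69.2) / (3.5 + 9.4)
= -394.63 / 12.9 = -30.59 mV

-30.6 mV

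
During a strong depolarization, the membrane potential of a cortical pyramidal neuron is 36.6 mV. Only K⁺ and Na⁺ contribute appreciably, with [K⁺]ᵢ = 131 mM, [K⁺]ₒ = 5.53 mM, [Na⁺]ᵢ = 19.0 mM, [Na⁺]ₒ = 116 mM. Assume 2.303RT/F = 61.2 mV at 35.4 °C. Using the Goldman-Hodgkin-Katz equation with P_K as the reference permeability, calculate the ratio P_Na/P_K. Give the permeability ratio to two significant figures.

Let α = P_Na/P_K. GHK: Vm = 61.2·log₁₀[(Kₒ + α·Naₒ)/(Kᵢ + α·Naᵢ)].
10^(Vm/61.2) = 10^(36.6/61.2) = 3.9631
So 3.9631·(Kᵢ + α·Naᵢ) = Kₒ + α·Naₒ → α = (3.9631·131.0 − 5.53) / (116.0 − 3.9631·19.0)
α = (519.2 − 5.53) / (116.0 − 75.3) = 513.6/40.7 = 12.62

13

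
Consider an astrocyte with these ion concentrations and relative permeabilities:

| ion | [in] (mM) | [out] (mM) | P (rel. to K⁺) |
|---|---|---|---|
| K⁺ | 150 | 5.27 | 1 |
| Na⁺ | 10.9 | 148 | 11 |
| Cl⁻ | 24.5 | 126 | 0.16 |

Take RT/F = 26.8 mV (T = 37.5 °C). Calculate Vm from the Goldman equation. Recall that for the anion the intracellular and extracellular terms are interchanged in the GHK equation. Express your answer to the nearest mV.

Vm = 26.8 · ln[(Σ P·[cation]ₒ + Σ P·[anion]ᵢ) / (Σ P·[cation]ᵢ + Σ P·[anion]ₒ)]
Numerator = 1×5.27 + 11×148 + 0.16×24.5 = 1637
Denominator = 1×150 + 11×10.9 + 0.16×126 = 290.1
Vm = 26.8 · ln(5.6443) = 26.8 × (1.7306) = 46.38 mV

46 mV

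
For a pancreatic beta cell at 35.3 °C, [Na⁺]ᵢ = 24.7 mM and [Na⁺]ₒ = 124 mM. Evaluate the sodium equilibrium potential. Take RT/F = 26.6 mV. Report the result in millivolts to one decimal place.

E = (26.6/z) · ln([Na⁺]_out/[Na⁺]_in) with z = +1.
= (26.6/1) · ln(124/24.7) = 26.60 · ln(5.02)
= 26.60 · (1.6135) = 42.92 mV

42.9 mV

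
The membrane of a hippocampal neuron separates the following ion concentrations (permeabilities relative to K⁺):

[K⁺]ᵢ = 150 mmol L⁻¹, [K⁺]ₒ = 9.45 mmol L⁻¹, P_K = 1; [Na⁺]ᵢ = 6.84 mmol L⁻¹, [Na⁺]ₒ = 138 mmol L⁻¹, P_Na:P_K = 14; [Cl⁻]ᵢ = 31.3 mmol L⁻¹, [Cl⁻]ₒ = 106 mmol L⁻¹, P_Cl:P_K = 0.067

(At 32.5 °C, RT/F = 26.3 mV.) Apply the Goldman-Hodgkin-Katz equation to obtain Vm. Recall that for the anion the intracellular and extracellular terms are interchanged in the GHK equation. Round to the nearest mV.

Vm = 26.3 · ln[(Σ P·[cation]ₒ + Σ P·[anion]ᵢ) / (Σ P·[cation]ᵢ + Σ P·[anion]ₒ)]
Numerator = 1×9.45 + 14×138 + 0.067×31.3 = 1944
Denominator = 1×150 + 14×6.84 + 0.067×106 = 252.9
Vm = 26.3 · ln(7.6862) = 26.3 × (2.0394) = 53.64 mV

54 mV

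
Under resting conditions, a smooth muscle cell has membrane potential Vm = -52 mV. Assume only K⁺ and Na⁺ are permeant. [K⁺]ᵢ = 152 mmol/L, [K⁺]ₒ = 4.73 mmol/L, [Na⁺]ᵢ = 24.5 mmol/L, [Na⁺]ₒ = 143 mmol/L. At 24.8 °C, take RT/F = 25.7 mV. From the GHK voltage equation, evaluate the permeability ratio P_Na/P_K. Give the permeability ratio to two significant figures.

0.11

Let α = P_Na/P_K. GHK: Vm = 25.7·ln[(Kₒ + α·Naₒ)/(Kᵢ + α·Naᵢ)].
e^(Vm/25.7) = e^(-52.0/25.7) = 0.13221
So 0.13221·(Kᵢ + α·Naᵢ) = Kₒ + α·Naₒ → α = (0.13221·152.0 − 4.73) / (143.0 − 0.13221·24.5)
α = (20.1 − 4.73) / (143.0 − 3.239) = 15.37/139.8 = 0.1099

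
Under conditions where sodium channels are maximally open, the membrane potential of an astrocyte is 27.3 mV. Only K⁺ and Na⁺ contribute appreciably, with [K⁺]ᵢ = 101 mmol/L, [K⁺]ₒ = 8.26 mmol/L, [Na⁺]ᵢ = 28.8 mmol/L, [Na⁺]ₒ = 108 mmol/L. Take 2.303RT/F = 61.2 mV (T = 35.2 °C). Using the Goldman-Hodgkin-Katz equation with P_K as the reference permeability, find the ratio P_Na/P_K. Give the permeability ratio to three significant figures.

Let α = P_Na/P_K. GHK: Vm = 61.2·log₁₀[(Kₒ + α·Naₒ)/(Kᵢ + α·Naᵢ)].
10^(Vm/61.2) = 10^(27.3/61.2) = 2.793
So 2.793·(Kᵢ + α·Naᵢ) = Kₒ + α·Naₒ → α = (2.793·101.0 − 8.26) / (108.0 − 2.793·28.8)
α = (282.1 − 8.26) / (108.0 − 80.44) = 273.8/27.56 = 9.936

9.94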